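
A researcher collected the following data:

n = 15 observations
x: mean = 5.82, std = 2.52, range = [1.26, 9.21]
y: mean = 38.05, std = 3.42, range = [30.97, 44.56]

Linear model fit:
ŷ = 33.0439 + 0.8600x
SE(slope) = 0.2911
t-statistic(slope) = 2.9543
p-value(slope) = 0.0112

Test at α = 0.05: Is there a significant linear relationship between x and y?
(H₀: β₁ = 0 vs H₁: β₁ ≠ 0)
p-value = 0.0112 < α = 0.05, so we reject H₀. The relationship is significant.

Hypothesis test for the slope coefficient:

H₀: β₁ = 0 (no linear relationship)
H₁: β₁ ≠ 0 (linear relationship exists)

Test statistic: t = β̂₁ / SE(β̂₁) = 0.8600 / 0.2911 = 2.9543

With df = 13, the two-sided p-value for |t| = 2.9543 is 0.0112.

Decision rule: reject H₀ if p-value < α.
p-value = 0.0112 < α = 0.05 → reject H₀.

Conclusion: the linear association between x and y is significant at the 5% level.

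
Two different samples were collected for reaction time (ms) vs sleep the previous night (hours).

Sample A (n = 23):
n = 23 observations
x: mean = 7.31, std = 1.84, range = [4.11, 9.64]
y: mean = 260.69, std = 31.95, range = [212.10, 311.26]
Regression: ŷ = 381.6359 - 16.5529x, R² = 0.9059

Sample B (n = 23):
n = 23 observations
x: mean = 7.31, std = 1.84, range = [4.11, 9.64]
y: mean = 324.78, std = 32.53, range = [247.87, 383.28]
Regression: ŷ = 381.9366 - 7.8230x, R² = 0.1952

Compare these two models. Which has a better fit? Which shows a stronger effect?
Model A has the better fit (R² = 0.9059 vs 0.1952). Model A shows the stronger effect (|β₁| = 16.5529 vs 7.8230).

Model Comparison:

Fit — compare R²:
- Model A: R² = 0.9059 → 90.59% of variance in reaction time explained
- Model B: R² = 0.1952 → 19.52% of variance in reaction time explained
- 0.9059 > 0.1952 → Model A has the better fit

Effect size (slope magnitude):
- Model A: β₁ = -16.5529 → predicted reaction time falls 16.5529 ms per additional hour of sleep
- Model B: β₁ = -7.8230 → predicted reaction time falls 7.8230 ms per additional hour of sleep
- |-16.5529| > |-7.8230| → Model A shows the stronger marginal effect

Note: R² measures how tightly points cluster around the line; β₁ measures how steep the line is — they answer different questions.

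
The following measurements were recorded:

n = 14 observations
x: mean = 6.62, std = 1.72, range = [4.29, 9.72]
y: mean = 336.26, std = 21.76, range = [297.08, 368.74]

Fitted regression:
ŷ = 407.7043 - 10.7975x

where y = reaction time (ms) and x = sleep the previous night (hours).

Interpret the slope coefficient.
For each additional hour of sleep, predicted reaction time decreases by approximately 10.7975 ms.

The slope coefficient β₁ = -10.7975 represents the marginal effect of sleep on reaction time.

Interpretation:
- Sleep up by 1 hour → predicted reaction time decreases by 10.7975 ms
- The effect is assumed constant over the observed range of x (linearity)
- The sign (−) gives the direction; the magnitude 10.7975 gives the size of the effect per hour

The intercept β₀ = 407.7043 is the predicted reaction time when sleep = 0; since the smallest observed x is 4.29, this is an extrapolation and mainly anchors the line.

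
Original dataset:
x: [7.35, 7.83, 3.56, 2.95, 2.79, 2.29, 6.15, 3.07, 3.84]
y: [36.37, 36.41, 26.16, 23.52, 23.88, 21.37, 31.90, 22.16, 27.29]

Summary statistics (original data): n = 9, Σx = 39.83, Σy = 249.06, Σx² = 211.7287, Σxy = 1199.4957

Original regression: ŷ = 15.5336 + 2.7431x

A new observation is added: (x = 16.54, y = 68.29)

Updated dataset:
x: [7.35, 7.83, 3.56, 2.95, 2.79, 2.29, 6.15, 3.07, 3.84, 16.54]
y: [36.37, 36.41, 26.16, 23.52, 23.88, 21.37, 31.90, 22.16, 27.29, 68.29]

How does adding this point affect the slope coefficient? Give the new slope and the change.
The slope changes from 2.7431 to 3.2237 (change of +0.4806, or +17.5%).

The new point has HIGH LEVERAGE: x = 16.54 is far from the original mean x̄ = 39.83/9 ≈ 4.43 (original range [2.29, 7.83]).

Step 1: Update the sums with the new point (n goes from 9 to 10)
Σx  = 39.83 + 16.54 = 56.37
Σy  = 249.06 + 68.29 = 317.35
Σx² = 211.7287 + 16.54² = 211.7287 + 273.5716 = 485.3003
Σxy = 1199.4957 + 16.54×68.29 = 1199.4957 + 1129.5166 = 2329.0123

Step 2: Recompute the slope with b₁ = (nΣxy − ΣxΣy) / (nΣx² − (Σx)²)
Numerator   = 10×2329.0123 − 56.37×317.35 = 23290.1230 − 17889.0195 = 5401.1035
Denominator = 10×485.3003 − 56.37² = 4853.0030 − 3177.5769 = 1675.4261
b₁(new) = 5401.1035 / 1675.4261 = 3.2237

(Same formula on the original sums: (9×1199.4957 − 39.83×249.06) / (9×211.7287 − 39.83²) = 875.4015 / 319.1294 = 2.7431, matching the given fit.)

Step 3: Change in slope
Δβ₁ = 3.2237 − 2.7431 = +0.4806
Relative change = +0.4806 / 2.7431 × 100% = +17.5%
→ the slope increases when the point is added.

A high-leverage point only changes the slope if it is off the original line; here y = 68.29 is above the original trend, so the slope increases.
In practice: examine leverage (hᵢ) and Cook's distance rather than deleting it automatically; refit with and without it and report both if conclusions differ.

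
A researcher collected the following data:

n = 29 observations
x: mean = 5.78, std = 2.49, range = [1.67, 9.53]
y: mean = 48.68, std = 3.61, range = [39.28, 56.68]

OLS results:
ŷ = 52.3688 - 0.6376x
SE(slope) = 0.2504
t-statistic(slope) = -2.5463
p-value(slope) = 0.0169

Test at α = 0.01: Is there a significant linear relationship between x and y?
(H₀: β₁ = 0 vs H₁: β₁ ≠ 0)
p-value = 0.0169 ≥ α = 0.01, so we fail to reject H₀. The relationship is not significant.

Hypothesis test for the slope coefficient:

H₀: β₁ = 0 (no linear relationship)
H₁: β₁ ≠ 0 (linear relationship exists)

Test statistic: t = β̂₁ / SE(β̂₁) = -0.6376 / 0.2504 = -2.5463

p = 0.0169: how often a slope estimate this far from 0 (in SE units) would arise by chance if β₁ were truly 0.

Decision rule: reject H₀ if p-value < α.
p-value = 0.0169 ≥ α = 0.01 → fail to reject H₀.

There is not sufficient evidence at the 1% significance level to conclude that a linear relationship exists between x and y.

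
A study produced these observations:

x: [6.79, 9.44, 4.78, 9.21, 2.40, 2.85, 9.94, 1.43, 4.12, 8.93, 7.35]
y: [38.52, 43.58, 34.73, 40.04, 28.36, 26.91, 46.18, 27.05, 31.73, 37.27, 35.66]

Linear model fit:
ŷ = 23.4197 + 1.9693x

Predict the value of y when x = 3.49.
ŷ = 30.2926

To predict y for x = 3.49, substitute into the regression equation:

ŷ = 23.4197 + 1.9693 × 3.49
ŷ = 23.4197 + 6.8729
ŷ = 30.2926

This is the fitted mean response at that x — an individual observation would come with a wider prediction interval.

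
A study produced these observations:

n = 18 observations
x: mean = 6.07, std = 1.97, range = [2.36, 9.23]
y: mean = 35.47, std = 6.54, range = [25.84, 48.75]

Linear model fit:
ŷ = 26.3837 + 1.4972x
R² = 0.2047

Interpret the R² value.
R² = 0.2047 means 20.47% of the variation in y is explained by the linear relationship with x. This indicates a weak fit.

R² = 1 − SS_res/SS_tot compares the residual scatter to the total scatter of y about its mean.

Here R² = 0.2047:
- Explained: 20.47% of the variation in y
- Unexplained (residual): 100% − 20.47% = 79.53%
- Rule of thumb (below 0.3 weak; 0.3 to below 0.7 moderate; 0.7 and above strong) → weak

Note: R² never decreases when predictors are added, so it should not be used alone to compare models of different size.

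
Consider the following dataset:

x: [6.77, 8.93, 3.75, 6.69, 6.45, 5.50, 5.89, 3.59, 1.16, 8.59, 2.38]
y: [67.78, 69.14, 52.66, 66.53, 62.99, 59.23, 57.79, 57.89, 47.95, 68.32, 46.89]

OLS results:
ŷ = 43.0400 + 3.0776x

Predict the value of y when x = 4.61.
ŷ = 57.2277

x = 4.61 lies inside the observed range [1.16, 8.93], so the fitted equation applies directly:

ŷ = 43.0400 + 3.0776 × 4.61
ŷ = 43.0400 + 14.1877
ŷ = 57.2277

This is the fitted mean response at that x — an individual observation would come with a wider prediction interval.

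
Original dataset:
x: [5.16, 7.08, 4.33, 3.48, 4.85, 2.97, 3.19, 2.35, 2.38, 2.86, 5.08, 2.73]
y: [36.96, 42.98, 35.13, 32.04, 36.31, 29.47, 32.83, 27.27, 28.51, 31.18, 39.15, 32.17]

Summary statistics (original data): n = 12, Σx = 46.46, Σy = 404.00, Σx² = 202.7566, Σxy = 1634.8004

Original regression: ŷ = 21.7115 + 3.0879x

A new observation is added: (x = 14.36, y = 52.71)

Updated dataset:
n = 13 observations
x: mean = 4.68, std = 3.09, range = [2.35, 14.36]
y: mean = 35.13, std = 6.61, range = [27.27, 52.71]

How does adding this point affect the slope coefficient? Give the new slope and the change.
The slope changes from 3.0879 to 2.0496 (change of -1.0383, or -33.6%).

x = 14.36 lies well outside the original x-range [2.35, 7.08] (x̄ ≈ 3.87), so this observation has high leverage and can move the slope substantially.

Step 1: Update the sums with the new point (n goes from 12 to 13)
Σx  = 46.46 + 14.36 = 60.82
Σy  = 404.00 + 52.71 = 456.71
Σx² = 202.7566 + 14.36² = 202.7566 + 206.2096 = 408.9662
Σxy = 1634.8004 + 14.36×52.71 = 1634.8004 + 756.9156 = 2391.7160

Step 2: Recompute the slope with b₁ = (nΣxy − ΣxΣy) / (nΣx² − (Σx)²)
Numerator   = 13×2391.7160 − 60.82×456.71 = 31092.3080 − 27777.1022 = 3315.2058
Denominator = 13×408.9662 − 60.82² = 5316.5606 − 3699.0724 = 1617.4882
b₁(new) = 3315.2058 / 1617.4882 = 2.0496

(Same formula on the original sums: (12×1634.8004 − 46.46×404.00) / (12×202.7566 − 46.46²) = 847.7648 / 274.5476 = 3.0879, matching the given fit.)

Step 3: Change in slope
Δβ₁ = 2.0496 − 3.0879 = -1.0383
Relative change = -1.0383 / 3.0879 × 100% = -33.6%
→ the slope decreases when the point is added.

A high-leverage point only changes the slope if it is off the original line; here y = 52.71 is below the original trend, so the slope decreases.
In practice: refit with and without it and report both if conclusions differ.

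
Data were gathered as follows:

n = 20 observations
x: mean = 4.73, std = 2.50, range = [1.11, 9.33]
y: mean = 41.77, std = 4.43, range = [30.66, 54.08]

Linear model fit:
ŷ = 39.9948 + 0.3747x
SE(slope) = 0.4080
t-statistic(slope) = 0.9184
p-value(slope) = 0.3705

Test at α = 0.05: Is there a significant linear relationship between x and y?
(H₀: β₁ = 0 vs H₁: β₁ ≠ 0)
p-value = 0.3705 ≥ α = 0.05, so we fail to reject H₀. The relationship is not significant.

Hypothesis test for the slope coefficient:

H₀: β₁ = 0 (no linear relationship)
H₁: β₁ ≠ 0 (linear relationship exists)

Test statistic: t = β̂₁ / SE(β̂₁) = 0.3747 / 0.4080 = 0.9184

p = 0.3705: how often a slope estimate this far from 0 (in SE units) would arise by chance if β₁ were truly 0.

Decision rule: reject H₀ if p-value < α.
p-value = 0.3705 ≥ α = 0.05 → fail to reject H₀.

At α = 0.05 the data do not provide convincing evidence of a nonzero slope.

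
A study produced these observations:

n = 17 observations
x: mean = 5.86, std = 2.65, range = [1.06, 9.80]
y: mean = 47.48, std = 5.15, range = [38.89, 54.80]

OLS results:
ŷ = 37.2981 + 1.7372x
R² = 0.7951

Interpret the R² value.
R² = 0.7951 means 79.51% of the variation in y is explained by the linear relationship with x. This indicates a strong fit.

The coefficient of determination R² is the fraction of the total variation in y that the fitted line accounts for.

Here R² = 0.7951:
- Explained: 79.51% of the variation in y
- Unexplained (residual): 100% − 79.51% = 20.49%
- Rule of thumb (below 0.3 weak; 0.3 to below 0.7 moderate; 0.7 and above strong) → strong

Calculation: R² = 1 − (SS_res / SS_tot), where SS_res is the sum of squared residuals and SS_tot the total sum of squares.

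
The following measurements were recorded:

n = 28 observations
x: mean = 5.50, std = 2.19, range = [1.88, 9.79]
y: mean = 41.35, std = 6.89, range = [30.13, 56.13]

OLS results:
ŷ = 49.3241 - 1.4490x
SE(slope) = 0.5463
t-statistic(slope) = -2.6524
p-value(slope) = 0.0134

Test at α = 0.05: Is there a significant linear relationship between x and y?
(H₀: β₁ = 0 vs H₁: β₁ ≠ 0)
Reject H₀: p-value = 0.0134 < α = 0.05. The linear relationship is significant at the 5% level.

Hypothesis test for the slope coefficient:

H₀: β₁ = 0 (no linear relationship)
H₁: β₁ ≠ 0 (linear relationship exists)

Test statistic: t = β̂₁ / SE(β̂₁) = -1.4490 / 0.5463 = -2.6524

With df = 26, the two-sided p-value for |t| = 2.6524 is 0.0134.

Decision rule: reject H₀ if p-value < α.
p-value = 0.0134 < α = 0.05 → reject H₀.

There is sufficient evidence at the 5% significance level to conclude that a linear relationship exists between x and y.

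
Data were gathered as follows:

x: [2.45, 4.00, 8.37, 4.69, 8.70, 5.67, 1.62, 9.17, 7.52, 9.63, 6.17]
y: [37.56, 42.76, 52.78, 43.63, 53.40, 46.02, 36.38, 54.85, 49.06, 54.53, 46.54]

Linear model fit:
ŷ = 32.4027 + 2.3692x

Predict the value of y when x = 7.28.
ŷ = 49.6505

x = 7.28 lies inside the observed range [1.62, 9.63], so the fitted equation applies directly:

ŷ = 32.4027 + 2.3692 × 7.28
ŷ = 32.4027 + 17.2478
ŷ = 49.6505

This is a point prediction; actual observations scatter around it by roughly the residual standard deviation.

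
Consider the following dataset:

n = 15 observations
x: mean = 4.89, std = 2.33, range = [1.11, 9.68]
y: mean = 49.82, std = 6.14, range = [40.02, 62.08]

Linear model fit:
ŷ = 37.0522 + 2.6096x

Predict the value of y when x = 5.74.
ŷ = 52.0313

To predict y for x = 5.74, substitute into the regression equation:

ŷ = 37.0522 + 2.6096 × 5.74
ŷ = 37.0522 + 14.9791
ŷ = 52.0313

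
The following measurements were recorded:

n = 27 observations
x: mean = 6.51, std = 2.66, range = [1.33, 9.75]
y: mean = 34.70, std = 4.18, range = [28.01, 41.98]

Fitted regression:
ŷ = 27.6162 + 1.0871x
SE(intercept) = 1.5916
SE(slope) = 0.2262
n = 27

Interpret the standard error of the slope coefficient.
The slope 1.0871 is pinned down to within about ±0.2262 (one SE) by these data — relative uncertainty 20.8%, i.e. moderately precise.

What SE measures:
- The standard error quantifies the sampling variability of the coefficient estimate
- It is the estimated standard deviation of β̂₁ across hypothetical repeated samples of the same size
- Smaller SE → more precise estimate

Relative precision:
- SE / |β̂₁| = 0.2262 / 1.0871 = 20.8%
- Rule of thumb (under 20%: precise; 20% to under 50%: moderately precise; 50% or more: imprecise) → moderately precise

Rough 95% range (±2 SE): 1.0871 ± 0.4524 → (0.6347, 1.5395).

What drives SE(β̂₁): more residual scatter → larger SE; larger n (here n = 27) → smaller SE.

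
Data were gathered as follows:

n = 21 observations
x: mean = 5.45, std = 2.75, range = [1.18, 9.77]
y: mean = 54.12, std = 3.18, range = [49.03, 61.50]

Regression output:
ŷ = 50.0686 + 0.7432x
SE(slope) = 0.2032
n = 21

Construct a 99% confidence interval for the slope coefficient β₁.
The 99% CI for β₁ is (0.1619, 1.3245)

Confidence interval for the slope:

The 99% CI for β₁ is: β̂₁ ± t*(α/2, n-2) × SE(β̂₁)

Step 1: Find critical t-value
- Confidence level = 0.99
- Degrees of freedom = n - 2 = 21 - 2 = 19
- t*(α/2, 19) = 2.8609

Step 2: Calculate margin of error
Margin = 2.8609 × 0.2032 = 0.5813

Step 3: Construct interval
CI = 0.7432 ± 0.5813
CI = (0.1619, 1.3245)

Interpretation: intervals built this way capture the true β₁ in 99% of repeated samples; here the plausible range for the per-unit effect of x on y is 0.1619 to 1.3245.
Both endpoints are positive, so the data support a genuinely positive slope at this confidence level.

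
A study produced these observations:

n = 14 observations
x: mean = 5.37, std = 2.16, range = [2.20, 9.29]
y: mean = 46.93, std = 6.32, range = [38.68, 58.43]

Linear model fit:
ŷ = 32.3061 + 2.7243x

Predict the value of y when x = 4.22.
ŷ = 43.8026

To predict y for x = 4.22, substitute into the regression equation:

ŷ = 32.3061 + 2.7243 × 4.22
ŷ = 32.3061 + 11.4965
ŷ = 43.8026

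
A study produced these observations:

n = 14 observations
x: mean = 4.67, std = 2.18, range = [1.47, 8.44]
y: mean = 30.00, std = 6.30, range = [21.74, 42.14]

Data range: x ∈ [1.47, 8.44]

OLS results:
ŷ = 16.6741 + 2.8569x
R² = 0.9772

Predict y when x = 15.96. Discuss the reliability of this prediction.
ŷ = 62.2702, but this is extrapolation (above the data range [1.47, 8.44]) and may be unreliable.

Prediction calculation:
ŷ = 16.6741 + 2.8569 × 15.96
ŷ = 62.2702

Reliability:
- Data range: x ∈ [1.47, 8.44]
- Prediction point: x = 15.96 is 7.52 units above the observed range → this is EXTRAPOLATION, not interpolation

Why that matters here:
- Real relationships often flatten, saturate, or turn nonlinear at extremes
- The standard error of prediction grows with (x − x̄)², and x = 15.96 is far from x̄ = 4.67

Report the number if required, but flag clearly that it is an extrapolation.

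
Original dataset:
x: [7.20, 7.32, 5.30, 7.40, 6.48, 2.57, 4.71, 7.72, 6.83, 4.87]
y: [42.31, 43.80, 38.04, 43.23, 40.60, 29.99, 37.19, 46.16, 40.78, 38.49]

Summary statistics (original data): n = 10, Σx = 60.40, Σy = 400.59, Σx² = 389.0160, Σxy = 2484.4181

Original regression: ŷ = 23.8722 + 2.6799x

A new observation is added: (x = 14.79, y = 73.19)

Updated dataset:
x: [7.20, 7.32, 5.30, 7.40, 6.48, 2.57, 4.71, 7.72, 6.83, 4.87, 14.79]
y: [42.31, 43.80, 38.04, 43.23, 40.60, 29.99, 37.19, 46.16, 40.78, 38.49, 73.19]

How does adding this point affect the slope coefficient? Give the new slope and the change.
New slope β₁ = 3.5009 versus 2.6799 before: a change of +0.8210 (+30.6%).

x = 14.79 lies well outside the original x-range [2.57, 7.72] (x̄ ≈ 6.04), so this observation has high leverage and can move the slope substantially.

Step 1: Update the sums with the new point (n goes from 10 to 11)
Σx  = 60.40 + 14.79 = 75.19
Σy  = 400.59 + 73.19 = 473.78
Σx² = 389.0160 + 14.79² = 389.0160 + 218.7441 = 607.7601
Σxy = 2484.4181 + 14.79×73.19 = 2484.4181 + 1082.4801 = 3566.8982

Step 2: Recompute the slope with b₁ = (nΣxy − ΣxΣy) / (nΣx² − (Σx)²)
Numerator   = 11×3566.8982 − 75.19×473.78 = 39235.8802 − 35623.5182 = 3612.3620
Denominator = 11×607.7601 − 75.19² = 6685.3611 − 5653.5361 = 1031.8250
b₁(new) = 3612.3620 / 1031.8250 = 3.5009

(Same formula on the original sums: (10×2484.4181 − 60.40×400.59) / (10×389.0160 − 60.40²) = 648.5450 / 242.0000 = 2.6799, matching the given fit.)

Step 3: Change in slope
Δβ₁ = 3.5009 − 2.6799 = +0.8210
Relative change = +0.8210 / 2.6799 × 100% = +30.6%
→ the slope increases when the point is added.

Because the point sits above the extension of the original line at a high-leverage x, it tilts the fit up.
In practice: check such a point for data-entry or measurement error.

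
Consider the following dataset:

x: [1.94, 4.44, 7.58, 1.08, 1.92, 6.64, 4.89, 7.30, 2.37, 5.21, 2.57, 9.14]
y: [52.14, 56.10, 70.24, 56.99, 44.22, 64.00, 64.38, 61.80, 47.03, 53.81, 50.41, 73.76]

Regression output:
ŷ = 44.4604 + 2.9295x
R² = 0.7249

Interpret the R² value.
The model explains 72.49% of the variance in y (R² = 0.7249), leaving 27.51% unexplained; the fit is strong.

R² (coefficient of determination) measures the proportion of variance in y explained by the regression model.

Here R² = 0.7249:
- Explained: 72.49% of the variation in y
- Unexplained (residual): 100% − 72.49% = 27.51%
- Rule of thumb (below 0.3 weak; 0.3 to below 0.7 moderate; 0.7 and above strong) → strong

Note: R² never decreases when predictors are added, so it should not be used alone to compare models of different size.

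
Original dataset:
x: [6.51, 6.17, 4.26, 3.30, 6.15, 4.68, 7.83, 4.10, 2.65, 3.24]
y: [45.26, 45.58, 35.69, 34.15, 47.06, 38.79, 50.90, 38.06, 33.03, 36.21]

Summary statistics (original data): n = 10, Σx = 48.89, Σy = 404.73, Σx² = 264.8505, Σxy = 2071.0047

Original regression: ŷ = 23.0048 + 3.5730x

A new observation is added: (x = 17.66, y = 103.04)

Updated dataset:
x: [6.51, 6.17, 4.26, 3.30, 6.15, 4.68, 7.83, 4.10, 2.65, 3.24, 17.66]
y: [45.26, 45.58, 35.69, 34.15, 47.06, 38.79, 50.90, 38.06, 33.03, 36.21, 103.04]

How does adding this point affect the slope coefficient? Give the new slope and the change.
Adding the point moves β₁ from 3.5730 to 4.7024, i.e. it increases by 1.1294 (+31.6%).

x = 17.66 lies well outside the original x-range [2.65, 7.83] (x̄ ≈ 4.89), so this observation has high leverage and can move the slope substantially.

Step 1: Update the sums with the new point (n goes from 10 to 11)
Σx  = 48.89 + 17.66 = 66.55
Σy  = 404.73 + 103.04 = 507.77
Σx² = 264.8505 + 17.66² = 264.8505 + 311.8756 = 576.7261
Σxy = 2071.0047 + 17.66×103.04 = 2071.0047 + 1819.6864 = 3890.6911

Step 2: Recompute the slope with b₁ = (nΣxy − ΣxΣy) / (nΣx² − (Σx)²)
Numerator   = 11×3890.6911 − 66.55×507.77 = 42797.6021 − 33792.0935 = 9005.5086
Denominator = 11×576.7261 − 66.55² = 6343.9871 − 4428.9025 = 1915.0846
b₁(new) = 9005.5086 / 1915.0846 = 4.7024

(Same formula on the original sums: (10×2071.0047 − 48.89×404.73) / (10×264.8505 − 48.89²) = 922.7973 / 258.2729 = 3.5730, matching the given fit.)

Step 3: Change in slope
Δβ₁ = 4.7024 − 3.5730 = +1.1294
Relative change = +1.1294 / 3.5730 × 100% = +31.6%
→ the slope increases when the point is added.

A high-leverage point only changes the slope if it is off the original line; here y = 103.04 is above the original trend, so the slope increases.
In practice: check such a point for data-entry or measurement error.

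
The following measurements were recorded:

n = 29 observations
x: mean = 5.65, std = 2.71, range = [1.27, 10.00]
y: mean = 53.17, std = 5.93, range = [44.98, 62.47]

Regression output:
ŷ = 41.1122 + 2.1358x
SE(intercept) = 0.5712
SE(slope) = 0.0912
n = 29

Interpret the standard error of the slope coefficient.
The slope 2.1358 is pinned down to within about ±0.0912 (one SE) by these data — relative uncertainty 4.3%, i.e. precise.

SE(β̂₁) = s / √Sxx, where s is the residual standard deviation and Sxx = Σ(x − x̄)². It is the yardstick for how far β̂₁ = 2.1358 could plausibly be from the true slope.

Relative precision:
- SE / |β̂₁| = 0.0912 / 2.1358 = 4.3%
- Rule of thumb (under 20%: precise; 20% to under 50%: moderately precise; 50% or more: imprecise) → precise

Link to the t-test: t = β̂₁ / SE(β̂₁) = 2.1358 / 0.0912 = 23.4189, the statistic for H₀: β₁ = 0.

What drives SE(β̂₁): wider spread of x values → smaller SE; larger n (here n = 29) → smaller SE; more residual scatter → larger SE.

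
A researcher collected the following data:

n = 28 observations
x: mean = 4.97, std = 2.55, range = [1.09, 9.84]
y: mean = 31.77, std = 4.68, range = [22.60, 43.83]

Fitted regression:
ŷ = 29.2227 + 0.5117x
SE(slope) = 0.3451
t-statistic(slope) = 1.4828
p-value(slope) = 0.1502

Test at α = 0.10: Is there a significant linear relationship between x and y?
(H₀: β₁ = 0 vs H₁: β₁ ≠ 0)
Fail to reject H₀: p-value = 0.1502 ≥ α = 0.10. The linear relationship is not significant at the 10% level.

Hypothesis test for the slope coefficient:

H₀: β₁ = 0 (no linear relationship)
H₁: β₁ ≠ 0 (linear relationship exists)

Test statistic: t = β̂₁ / SE(β̂₁) = 0.5117 / 0.3451 = 1.4828

p = 0.1502: how often a slope estimate this far from 0 (in SE units) would arise by chance if β₁ were truly 0.

Decision rule: reject H₀ if p-value < α.
p-value = 0.1502 ≥ α = 0.10 → fail to reject H₀.

Conclusion: the linear association between x and y is not significant at the 10% level.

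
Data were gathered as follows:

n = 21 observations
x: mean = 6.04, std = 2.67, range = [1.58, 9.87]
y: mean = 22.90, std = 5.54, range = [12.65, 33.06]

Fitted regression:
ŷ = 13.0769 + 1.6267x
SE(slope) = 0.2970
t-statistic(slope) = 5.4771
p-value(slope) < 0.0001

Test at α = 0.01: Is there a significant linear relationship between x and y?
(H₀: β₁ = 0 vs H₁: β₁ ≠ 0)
p-value < 0.0001 < α = 0.01, so we reject H₀. The relationship is significant.

Hypothesis test for the slope coefficient:

H₀: β₁ = 0 (no linear relationship)
H₁: β₁ ≠ 0 (linear relationship exists)

Test statistic: t = β̂₁ / SE(β̂₁) = 1.6267 / 0.2970 = 5.4771

The p-value (<0.0001) is the probability, under H₀, of a t-statistic at least as extreme as |t| = 5.4771 (two-sided, df = n − 2 = 19).

Decision rule: reject H₀ if p-value < α.
p-value < 0.0001 < α = 0.01 → reject H₀.

There is sufficient evidence at the 1% significance level to conclude that a linear relationship exists between x and y.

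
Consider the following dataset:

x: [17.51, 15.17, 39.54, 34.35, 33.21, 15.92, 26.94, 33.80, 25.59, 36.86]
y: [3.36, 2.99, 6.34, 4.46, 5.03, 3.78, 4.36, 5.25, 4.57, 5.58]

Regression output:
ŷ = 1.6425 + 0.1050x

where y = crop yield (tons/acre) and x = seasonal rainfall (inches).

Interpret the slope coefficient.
For each additional inch of rainfall, predicted crop yield increases by approximately 0.1050 tons/acre.

The slope coefficient β₁ = 0.1050 represents the marginal effect of rainfall on crop yield.

Interpretation:
- Rainfall up by 1 inch → predicted crop yield increases by 0.1050 tons/acre
- This is a linear approximation: the same per-unit change is assumed across the whole observed x range
- The slope describes association in these data, not necessarily a causal effect

The intercept β₀ = 1.6425 is the predicted crop yield when rainfall = 0; since the smallest observed x is 15.17, this is an extrapolation and mainly anchors the line.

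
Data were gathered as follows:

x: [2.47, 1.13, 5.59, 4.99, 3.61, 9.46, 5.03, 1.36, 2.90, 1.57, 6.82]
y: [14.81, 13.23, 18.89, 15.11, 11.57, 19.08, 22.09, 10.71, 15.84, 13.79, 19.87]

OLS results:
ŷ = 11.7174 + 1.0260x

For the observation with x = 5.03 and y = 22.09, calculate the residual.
Residual = 5.2118

The residual is the difference between the actual value and the predicted value:

Residual = y - ŷ

Step 1: Calculate predicted value
ŷ = 11.7174 + 1.0260 × 5.03
ŷ = 16.8782

Step 2: Calculate residual
Residual = 22.09 - 16.8782
Residual = 5.2118

Sign check: y > ŷ, so the point is above the line and the fit underestimates here.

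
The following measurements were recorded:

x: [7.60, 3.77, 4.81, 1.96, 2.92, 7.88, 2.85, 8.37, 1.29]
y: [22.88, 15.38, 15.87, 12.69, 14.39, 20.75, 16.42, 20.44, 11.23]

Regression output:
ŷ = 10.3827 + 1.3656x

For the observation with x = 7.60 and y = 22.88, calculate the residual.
Residual = 2.1187

The residual is the difference between the actual value and the predicted value:

Residual = y - ŷ

Step 1: Calculate predicted value
ŷ = 10.3827 + 1.3656 × 7.60
ŷ = 20.7613

Step 2: Calculate residual
Residual = 22.88 - 20.7613
Residual = 2.1187

Interpretation: the model underestimates the actual value by 2.1187 at this point (positive residual → observation lies above the fitted line).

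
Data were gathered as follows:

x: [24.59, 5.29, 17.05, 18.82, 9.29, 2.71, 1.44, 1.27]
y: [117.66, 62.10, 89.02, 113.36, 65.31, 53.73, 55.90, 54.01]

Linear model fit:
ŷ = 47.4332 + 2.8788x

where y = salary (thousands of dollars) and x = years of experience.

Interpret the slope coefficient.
For each additional year of experience, predicted salary increases by approximately 2.8788 thousand dollars.

β₁ = 2.8788 is the change in predicted salary (thousand dollars) per additional year of experience.

Interpretation:
- Experience up by 1 year → predicted salary increases by 2.8788 thousand dollars
- This is a linear approximation: the same per-unit change is assumed across the whole observed x range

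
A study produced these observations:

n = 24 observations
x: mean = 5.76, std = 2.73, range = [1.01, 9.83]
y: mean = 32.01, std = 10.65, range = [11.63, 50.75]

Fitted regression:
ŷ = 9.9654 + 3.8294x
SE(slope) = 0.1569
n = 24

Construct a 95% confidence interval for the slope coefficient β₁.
The 95% CI for β₁ is (3.5040, 4.1548)

Confidence interval for the slope:

The 95% CI for β₁ is: β̂₁ ± t*(α/2, n-2) × SE(β̂₁)

Step 1: Find critical t-value
- Confidence level = 0.95
- Degrees of freedom = n - 2 = 24 - 2 = 22
- t*(α/2, 22) = 2.0739

Step 2: Calculate margin of error
Margin = 2.0739 × 0.1569 = 0.3254

Step 3: Construct interval
CI = 3.8294 ± 0.3254
CI = (3.5040, 4.1548)

Interpretation: We are 95% confident that the true slope β₁ lies between 3.5040 and 4.1548.
The interval does not include 0, suggesting a significant linear relationship.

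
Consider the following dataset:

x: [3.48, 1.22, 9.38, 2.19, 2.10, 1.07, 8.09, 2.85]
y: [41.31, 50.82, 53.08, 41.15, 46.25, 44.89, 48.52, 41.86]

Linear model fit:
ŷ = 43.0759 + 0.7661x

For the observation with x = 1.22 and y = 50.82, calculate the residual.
Residual = 6.8095

The residual is the difference between the actual value and the predicted value:

Residual = y - ŷ

Step 1: Calculate predicted value
ŷ = 43.0759 + 0.7661 × 1.22
ŷ = 44.0105

Step 2: Calculate residual
Residual = 50.82 - 44.0105
Residual = 6.8095

Interpretation: the model underestimates the actual value by 6.8095 at this point (positive residual → observation lies above the fitted line).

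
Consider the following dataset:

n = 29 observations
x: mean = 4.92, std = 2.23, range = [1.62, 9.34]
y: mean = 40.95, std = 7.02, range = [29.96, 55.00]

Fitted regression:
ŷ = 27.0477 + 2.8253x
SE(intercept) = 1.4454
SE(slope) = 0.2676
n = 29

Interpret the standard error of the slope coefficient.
SE(β̂₁) = 0.2676 is the estimated standard deviation of the slope estimate across repeated samples; relative to β̂₁ = 2.8253 that is 9.5%, a precise estimate.

What SE measures:
- The standard error quantifies the sampling variability of the coefficient estimate
- It is the estimated standard deviation of β̂₁ across hypothetical repeated samples of the same size
- Smaller SE → more precise estimate

Relative precision:
- SE / |β̂₁| = 0.2676 / 2.8253 = 9.5%
- Rule of thumb (under 20%: precise; 20% to under 50%: moderately precise; 50% or more: imprecise) → precise

Rough 95% range (±2 SE): 2.8253 ± 0.5352 → (2.2901, 3.3605).

What drives SE(β̂₁): wider spread of x values → smaller SE; larger n (here n = 29) → smaller SE; more residual scatter → larger SE.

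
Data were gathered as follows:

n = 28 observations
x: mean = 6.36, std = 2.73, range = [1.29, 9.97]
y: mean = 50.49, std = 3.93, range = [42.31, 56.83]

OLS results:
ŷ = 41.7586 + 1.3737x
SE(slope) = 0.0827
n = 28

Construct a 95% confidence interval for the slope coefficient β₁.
The 95% CI for β₁ is (1.2037, 1.5437)

Confidence interval for the slope:

The 95% CI for β₁ is: β̂₁ ± t*(α/2, n-2) × SE(β̂₁)

Step 1: Find critical t-value
- Confidence level = 0.95
- Degrees of freedom = n - 2 = 28 - 2 = 26
- t*(α/2, 26) = 2.0555

Step 2: Calculate margin of error
Margin = 2.0555 × 0.0827 = 0.1700

Step 3: Construct interval
CI = 1.3737 ± 0.1700
CI = (1.2037, 1.5437)

Interpretation: intervals built this way capture the true β₁ in 95% of repeated samples; here the plausible range for the per-unit effect of x on y is 1.2037 to 1.5437.
Since 0 is outside the interval, a two-sided test at α = 0.05 would reject H₀: β₁ = 0.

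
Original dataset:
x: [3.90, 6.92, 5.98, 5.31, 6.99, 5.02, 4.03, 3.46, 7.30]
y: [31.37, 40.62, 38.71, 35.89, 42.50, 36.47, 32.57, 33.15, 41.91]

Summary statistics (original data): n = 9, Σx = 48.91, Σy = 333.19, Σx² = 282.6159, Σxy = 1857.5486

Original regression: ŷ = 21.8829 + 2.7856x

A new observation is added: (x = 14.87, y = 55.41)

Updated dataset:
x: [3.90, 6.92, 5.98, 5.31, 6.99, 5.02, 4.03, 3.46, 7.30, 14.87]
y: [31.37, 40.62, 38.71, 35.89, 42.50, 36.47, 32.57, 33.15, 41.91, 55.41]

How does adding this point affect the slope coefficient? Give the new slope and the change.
Adding the point moves β₁ from 2.7856 to 2.0940, i.e. it decreases by 0.6916 (-24.8%).

x = 14.87 lies well outside the original x-range [3.46, 7.30] (x̄ ≈ 5.43), so this observation has high leverage and can move the slope substantially.

Step 1: Update the sums with the new point (n goes from 9 to 10)
Σx  = 48.91 + 14.87 = 63.78
Σy  = 333.19 + 55.41 = 388.60
Σx² = 282.6159 + 14.87² = 282.6159 + 221.1169 = 503.7328
Σxy = 1857.5486 + 14.87×55.41 = 1857.5486 + 823.9467 = 2681.4953

Step 2: Recompute the slope with b₁ = (nΣxy − ΣxΣy) / (nΣx² − (Σx)²)
Numerator   = 10×2681.4953 − 63.78×388.60 = 26814.9530 − 24784.9080 = 2030.0450
Denominator = 10×503.7328 − 63.78² = 5037.3280 − 4067.8884 = 969.4396
b₁(new) = 2030.0450 / 969.4396 = 2.0940

(Same formula on the original sums: (9×1857.5486 − 48.91×333.19) / (9×282.6159 − 48.91²) = 421.6145 / 151.3550 = 2.7856, matching the given fit.)

Step 3: Change in slope
Δβ₁ = 2.0940 − 2.7856 = -0.6916
Relative change = -0.6916 / 2.7856 × 100% = -24.8%
→ the slope decreases when the point is added.

Because the point sits below the extension of the original line at a high-leverage x, it tilts the fit down.
In practice: refit with and without it and report both if conclusions differ; examine leverage (hᵢ) and Cook's distance rather than deleting it automatically.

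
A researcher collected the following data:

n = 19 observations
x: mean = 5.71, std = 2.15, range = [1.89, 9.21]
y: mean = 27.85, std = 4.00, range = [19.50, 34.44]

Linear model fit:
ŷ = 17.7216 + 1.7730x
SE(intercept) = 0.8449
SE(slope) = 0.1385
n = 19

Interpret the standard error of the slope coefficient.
The slope 1.7730 is pinned down to within about ±0.1385 (one SE) by these data — relative uncertainty 7.8%, i.e. precise.

SE(β̂₁) = 0.1385 says: if we drew many samples of n = 19 from the same population and refit each time, the fitted slopes would scatter with a standard deviation of roughly 0.1385 around the true β₁.

Relative precision:
- SE / |β̂₁| = 0.1385 / 1.7730 = 7.8%
- Rule of thumb (under 20%: precise; 20% to under 50%: moderately precise; 50% or more: imprecise) → precise

Link to interval estimation: a confidence interval for β₁ is β̂₁ ± t* × 0.1385, so SE sets the half-width per unit of t*.

What drives SE(β̂₁): more residual scatter → larger SE; larger n (here n = 19) → smaller SE; wider spread of x values → smaller SE.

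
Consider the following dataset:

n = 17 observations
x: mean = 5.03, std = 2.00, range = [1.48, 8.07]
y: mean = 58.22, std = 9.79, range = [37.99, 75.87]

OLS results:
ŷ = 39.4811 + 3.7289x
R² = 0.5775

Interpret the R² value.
The model explains 57.75% of the variance in y (R² = 0.5775), leaving 42.25% unexplained; the fit is moderate.

R² (coefficient of determination) measures the proportion of variance in y explained by the regression model.

Here R² = 0.5775:
- Explained: 57.75% of the variation in y
- Unexplained (residual): 100% − 57.75% = 42.25%
- Rule of thumb (below 0.3 weak; 0.3 to below 0.7 moderate; 0.7 and above strong) → moderate

Note: R² says nothing about causation, and a high R² does not by itself mean the linear form is appropriate — check the residuals.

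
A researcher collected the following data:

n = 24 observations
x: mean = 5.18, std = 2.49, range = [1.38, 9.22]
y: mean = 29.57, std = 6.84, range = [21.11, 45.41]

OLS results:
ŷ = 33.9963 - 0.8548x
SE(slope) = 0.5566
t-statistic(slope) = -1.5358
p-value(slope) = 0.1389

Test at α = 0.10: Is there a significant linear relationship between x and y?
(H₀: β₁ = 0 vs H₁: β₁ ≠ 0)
p-value = 0.1389 ≥ α = 0.10, so we fail to reject H₀. The relationship is not significant.

Hypothesis test for the slope coefficient:

H₀: β₁ = 0 (no linear relationship)
H₁: β₁ ≠ 0 (linear relationship exists)

Test statistic: t = β̂₁ / SE(β̂₁) = -0.8548 / 0.5566 = -1.5358

p = 0.1389: how often a slope estimate this far from 0 (in SE units) would arise by chance if β₁ were truly 0.

Decision rule: reject H₀ if p-value < α.
p-value = 0.1389 ≥ α = 0.10 → fail to reject H₀.

At α = 0.10 the data do not provide convincing evidence of a nonzero slope.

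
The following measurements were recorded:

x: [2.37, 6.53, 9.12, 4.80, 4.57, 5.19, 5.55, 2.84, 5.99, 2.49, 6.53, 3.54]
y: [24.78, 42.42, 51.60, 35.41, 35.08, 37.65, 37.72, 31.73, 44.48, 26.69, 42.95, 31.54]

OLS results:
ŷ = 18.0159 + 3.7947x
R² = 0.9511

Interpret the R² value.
About 95.11% of the variability in y is accounted for by the regression on x (R² = 0.9511) — a strong linear fit.

R² = 1 − SS_res/SS_tot compares the residual scatter to the total scatter of y about its mean.

Here R² = 0.9511:
- Explained: 95.11% of the variation in y
- Unexplained (residual): 100% − 95.11% = 4.89%
- Rule of thumb (below 0.3 weak; 0.3 to below 0.7 moderate; 0.7 and above strong) → strong

Calculation: R² = 1 − (SS_res / SS_tot), where SS_res is the sum of squared residuals and SS_tot the total sum of squares.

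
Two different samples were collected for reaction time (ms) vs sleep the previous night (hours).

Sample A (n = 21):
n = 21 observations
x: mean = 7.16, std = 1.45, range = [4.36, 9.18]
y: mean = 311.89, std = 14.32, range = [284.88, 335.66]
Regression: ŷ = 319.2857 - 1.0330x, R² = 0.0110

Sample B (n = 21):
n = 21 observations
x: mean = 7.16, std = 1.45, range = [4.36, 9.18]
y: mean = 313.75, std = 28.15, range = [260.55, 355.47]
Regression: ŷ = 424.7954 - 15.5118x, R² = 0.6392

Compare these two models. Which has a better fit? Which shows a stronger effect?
Model B has the better fit (R² = 0.6392 vs 0.0110). Model B shows the stronger effect (|β₁| = 15.5118 vs 1.0330).

Model Comparison:

Which explains more variance? (R²)
- Model A: R² = 0.0110 → 1.10% of variance in reaction time explained
- Model B: R² = 0.6392 → 63.92% of variance in reaction time explained
- 0.6392 > 0.0110 → Model B has the better fit

Strength of effect — compare |β₁|:
- Model A: β₁ = -1.0330 → predicted reaction time falls 1.0330 ms per additional hour of sleep
- Model B: β₁ = -15.5118 → predicted reaction time falls 15.5118 ms per additional hour of sleep
- |-1.0330| < |-15.5118| → Model B shows the stronger marginal effect

Notes:
- R² measures how tightly points cluster around the line; β₁ measures how steep the line is — they answer different questions.
- A better fit (higher R²) doesn't necessarily mean a more important relationship.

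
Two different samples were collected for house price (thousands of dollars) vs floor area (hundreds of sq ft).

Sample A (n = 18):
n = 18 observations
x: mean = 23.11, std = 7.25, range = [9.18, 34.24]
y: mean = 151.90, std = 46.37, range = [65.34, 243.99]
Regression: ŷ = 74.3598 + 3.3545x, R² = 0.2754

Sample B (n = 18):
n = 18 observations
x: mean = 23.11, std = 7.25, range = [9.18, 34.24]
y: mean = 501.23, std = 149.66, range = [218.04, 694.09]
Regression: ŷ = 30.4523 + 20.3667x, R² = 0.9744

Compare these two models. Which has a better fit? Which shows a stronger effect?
Model B has the better fit (R² = 0.9744 vs 0.2754). Model B shows the stronger effect (|β₁| = 20.3667 vs 3.3545).

Model Comparison:

Fit — compare R²:
- Model A: R² = 0.2754 → 27.54% of variance in house price explained
- Model B: R² = 0.9744 → 97.44% of variance in house price explained
- 0.9744 > 0.2754 → Model B has the better fit

Effect size (slope magnitude):
- Model A: β₁ = 3.3545 → predicted house price rises 3.3545 thousand dollars per additional hundred sq ft of floor area
- Model B: β₁ = 20.3667 → predicted house price rises 20.3667 thousand dollars per additional hundred sq ft of floor area
- |3.3545| < |20.3667| → Model B shows the stronger marginal effect

Note: The two samples could reflect different populations, time periods, or measurement quality.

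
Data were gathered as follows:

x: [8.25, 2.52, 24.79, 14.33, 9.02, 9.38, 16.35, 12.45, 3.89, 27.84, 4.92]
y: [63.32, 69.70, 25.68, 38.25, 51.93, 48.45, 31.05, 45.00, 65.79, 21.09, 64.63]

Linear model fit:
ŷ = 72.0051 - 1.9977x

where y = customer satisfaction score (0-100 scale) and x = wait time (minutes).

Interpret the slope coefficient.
On average, satisfaction score is about 1.9977 points lower for every extra minute of wait time.

β₁ = -1.9977 is the change in predicted satisfaction score (points) per additional minute of wait time.

Interpretation:
- Wait time up by 1 minute → predicted satisfaction score decreases by 1.9977 points
- The effect is assumed constant over the observed range of x (linearity)

(β₀ = 72.0051 is the fitted value at x = 0 and is not part of the slope interpretation.)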